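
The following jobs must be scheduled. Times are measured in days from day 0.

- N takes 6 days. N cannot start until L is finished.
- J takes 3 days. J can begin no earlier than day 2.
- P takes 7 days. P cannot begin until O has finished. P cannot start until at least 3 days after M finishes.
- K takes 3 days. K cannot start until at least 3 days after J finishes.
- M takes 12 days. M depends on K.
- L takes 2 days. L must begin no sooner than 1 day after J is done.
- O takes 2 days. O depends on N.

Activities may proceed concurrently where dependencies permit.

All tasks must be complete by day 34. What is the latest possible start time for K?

9

P has no dependents, so it just needs to finish by day 34. Starting by 34 − 7 = day 27 achieves that.
M must finish before P (must start by day 27, minus 3-day gap → day 24). With a 12-day duration, M must start by 24 − 12 = day 12.
Since M (must start by day 12) depends on it, K must finish by day 12. Backing off its 3-day duration gives a latest start of day 9.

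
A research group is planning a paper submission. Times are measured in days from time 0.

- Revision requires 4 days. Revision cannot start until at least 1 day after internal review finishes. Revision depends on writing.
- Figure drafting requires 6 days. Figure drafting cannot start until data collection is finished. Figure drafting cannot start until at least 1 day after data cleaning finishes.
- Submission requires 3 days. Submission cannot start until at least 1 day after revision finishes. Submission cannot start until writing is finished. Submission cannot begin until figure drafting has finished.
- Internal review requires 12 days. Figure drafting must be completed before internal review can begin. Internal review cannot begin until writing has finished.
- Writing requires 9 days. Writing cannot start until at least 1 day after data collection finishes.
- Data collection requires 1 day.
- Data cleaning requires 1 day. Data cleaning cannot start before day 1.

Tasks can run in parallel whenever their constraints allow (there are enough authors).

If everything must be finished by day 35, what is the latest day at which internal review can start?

Submission must finish by day 35; it takes 3 days, so it must start by 35 − 3 = day 32.
Revision feeds into submission (must start by day 32, minus 1-day gap → day 31); so revision must finish by day 31 and therefore start by day 27.
Internal review must finish before revision (must start by day 27, minus 1-day gap → day 26). With a 12-day duration, internal review must start by 26 − 12 = day 14.

14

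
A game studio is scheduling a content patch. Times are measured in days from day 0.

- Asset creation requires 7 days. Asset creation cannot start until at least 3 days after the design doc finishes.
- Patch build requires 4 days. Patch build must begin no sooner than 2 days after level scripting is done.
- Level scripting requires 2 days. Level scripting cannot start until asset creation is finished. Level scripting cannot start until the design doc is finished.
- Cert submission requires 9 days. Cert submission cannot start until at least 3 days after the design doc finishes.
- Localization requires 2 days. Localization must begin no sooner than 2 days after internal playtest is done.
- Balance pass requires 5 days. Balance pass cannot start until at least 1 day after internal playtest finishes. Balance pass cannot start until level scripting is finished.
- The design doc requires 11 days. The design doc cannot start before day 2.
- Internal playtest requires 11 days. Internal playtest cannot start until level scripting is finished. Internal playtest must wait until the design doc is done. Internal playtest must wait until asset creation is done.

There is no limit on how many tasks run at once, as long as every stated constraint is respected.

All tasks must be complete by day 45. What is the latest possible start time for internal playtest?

28

To finish by day 45, balance pass (duration 5) must start no later than day 40.
To finish by day 45, localization (duration 2) must start no later than day 43.
Internal playtest must finish in time for balance pass (must start by day 40, minus 1-day gap → day 39); localization (must start by day 43, minus 2-day gap → day 41). The tightest is day 39, so internal playtest must start by 39 − 11 = day 28.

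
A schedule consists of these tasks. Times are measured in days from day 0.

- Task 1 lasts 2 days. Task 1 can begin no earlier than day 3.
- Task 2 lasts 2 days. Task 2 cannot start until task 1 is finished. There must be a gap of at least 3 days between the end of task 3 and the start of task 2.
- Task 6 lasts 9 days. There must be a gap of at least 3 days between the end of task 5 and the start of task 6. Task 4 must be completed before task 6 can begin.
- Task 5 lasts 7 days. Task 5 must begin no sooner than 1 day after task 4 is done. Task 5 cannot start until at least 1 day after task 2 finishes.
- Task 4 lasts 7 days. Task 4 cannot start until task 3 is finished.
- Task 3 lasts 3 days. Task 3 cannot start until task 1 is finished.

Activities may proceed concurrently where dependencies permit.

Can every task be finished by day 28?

No

After its own release at day 3, task 1 can start at day 3 and finishes at day 5.
After task 1 (finishes day 5), task 3 can start at day 5 and finishes at day 8.
Task 4 waits on task 3 (finishes day 8), so it starts at day 8 and finishes at 8 + 7 = day 15.
Task 2 cannot start until task 1 (finishes day 5); task 3 (finishes day 8, plus 3-day gap → day 11). The controlling bound is day 11, so task 2 finishes at 11 + 2 = day 13.
For task 5: task 4 (finishes day 15, plus 1-day gap → day 16); task 2 (finishes day 13, plus 1-day gap → day 14). Taking the maximum gives a start of day 16, and it finishes at 16 + 7 = day 23.
Task 6 has to wait for task 5 (finishes day 23, plus 3-day gap → day 26); task 4 (finishes day 15). The latest of these is day 26, so task 6 runs day 26 to 26 + 9 = day 35.
The earliest everything can be done is day 35, which is after the deadline of 28, so it is not possible.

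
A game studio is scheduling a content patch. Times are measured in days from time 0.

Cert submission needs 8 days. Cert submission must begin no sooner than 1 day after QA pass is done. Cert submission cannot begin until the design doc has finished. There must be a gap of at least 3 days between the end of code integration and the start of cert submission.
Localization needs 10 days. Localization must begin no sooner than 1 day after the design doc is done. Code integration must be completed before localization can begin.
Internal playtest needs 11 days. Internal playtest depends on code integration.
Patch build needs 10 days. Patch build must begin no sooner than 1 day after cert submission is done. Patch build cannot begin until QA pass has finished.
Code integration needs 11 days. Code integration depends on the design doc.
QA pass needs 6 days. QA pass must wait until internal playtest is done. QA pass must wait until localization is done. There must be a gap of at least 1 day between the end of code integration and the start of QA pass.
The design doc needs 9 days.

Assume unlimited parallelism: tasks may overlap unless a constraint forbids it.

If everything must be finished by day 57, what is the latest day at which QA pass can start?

Patch build has no dependents, so it just needs to finish by day 57. Starting by 57 − 10 = day 47 achieves that.
Cert submission must finish before patch build (must start by day 47, minus 1-day gap → day 46). With an 8-day duration, cert submission must start by 46 − 8 = day 38.
For QA pass: cert submission (must start by day 38, minus 1-day gap → day 37); patch build (must start by day 47). The most restrictive is day 37; with a 6-day duration, QA pass must start by day 31.

31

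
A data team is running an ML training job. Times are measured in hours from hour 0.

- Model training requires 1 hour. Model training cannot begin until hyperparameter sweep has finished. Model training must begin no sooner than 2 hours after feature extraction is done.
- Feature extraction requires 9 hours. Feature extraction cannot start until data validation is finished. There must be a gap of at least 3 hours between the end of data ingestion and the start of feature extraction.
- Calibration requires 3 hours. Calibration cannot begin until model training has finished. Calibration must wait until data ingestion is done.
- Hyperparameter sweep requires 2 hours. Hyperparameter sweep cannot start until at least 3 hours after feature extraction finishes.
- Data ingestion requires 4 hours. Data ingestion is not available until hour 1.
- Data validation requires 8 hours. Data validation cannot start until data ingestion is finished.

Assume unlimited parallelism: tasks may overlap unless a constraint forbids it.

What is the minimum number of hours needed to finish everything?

Data ingestion waits on its own release at hour 1, so it starts at hour 1 and finishes at 1 + 4 = hour 5.
Data validation waits on data ingestion (finishes hour 5), so it starts at hour 5 and finishes at 5 + 8 = hour 13.
Feature extraction needs all of data validation (finishes hour 13); data ingestion (finishes hour 5, plus 3-hour gap → hour 8). That puts its earliest start at hour 13; it finishes at 13 + 9 = hour 22.
Hyperparameter sweep waits on feature extraction (finishes hour 22, plus 3-hour gap → hour 25), so it starts at hour 25 and finishes at 25 + 2 = hour 27.
Model training needs all of hyperparameter sweep (finishes hour 27); feature extraction (finishes hour 22, plus 2-hour gap → hour 24). That puts its earliest start at hour 27; it finishes at 27 + 1 = hour 28.
Calibration needs all of model training (finishes hour 28); data ingestion (finishes hour 5). That puts its earliest start at hour 28; it finishes at 28 + 3 = hour 31.
All tasks are finished once the last one completes. Finish times: Data ingestion at 5, Data validation at 13, Feature extraction at 22, Hyperparameter sweep at 27, Model training at 28, Calibration at 31. The latest is hour 31.

31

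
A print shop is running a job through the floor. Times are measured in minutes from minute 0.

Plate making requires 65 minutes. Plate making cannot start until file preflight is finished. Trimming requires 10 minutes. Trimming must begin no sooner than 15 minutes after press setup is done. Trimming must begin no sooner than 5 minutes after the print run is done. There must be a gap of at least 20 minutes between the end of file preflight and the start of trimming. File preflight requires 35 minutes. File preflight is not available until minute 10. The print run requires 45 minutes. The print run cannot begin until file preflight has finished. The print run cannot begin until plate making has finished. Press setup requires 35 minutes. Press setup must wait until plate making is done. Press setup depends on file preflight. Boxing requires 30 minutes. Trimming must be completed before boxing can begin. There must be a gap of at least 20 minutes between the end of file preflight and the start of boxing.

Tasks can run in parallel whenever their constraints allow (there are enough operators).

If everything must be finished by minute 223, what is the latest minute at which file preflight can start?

Nothing follows boxing; the deadline of minute 223 is its only limit. It must start by 223 − 30 = minute 193.
Trimming feeds into boxing (must start by minute 193); so trimming must finish by minute 193 and therefore start by minute 183.
Since trimming (must start by minute 183, minus 15-minute gap → minute 168) depends on it, press setup must finish by minute 168. Backing off its 35-minute duration gives a latest start of minute 133.
The print run must finish before trimming (must start by minute 183, minus 5-minute gap → minute 178). With a 45-minute duration, the print run must start by 178 − 45 = minute 133.
Plate making has several dependents: press setup (must start by minute 133); the print run (must start by minute 133). The earliest of those limits is minute 133, so plate making must start by 133 − 65 = minute 68.
File preflight must finish in time for plate making (must start by minute 68); press setup (must start by minute 133); the print run (must start by minute 133); trimming (must start by minute 183, minus 20-minute gap → minute 163); boxing (must start by minute 193, minus 20-minute gap → minute 173). The tightest is minute 68, so file preflight must start by 68 − 35 = minute 33.

33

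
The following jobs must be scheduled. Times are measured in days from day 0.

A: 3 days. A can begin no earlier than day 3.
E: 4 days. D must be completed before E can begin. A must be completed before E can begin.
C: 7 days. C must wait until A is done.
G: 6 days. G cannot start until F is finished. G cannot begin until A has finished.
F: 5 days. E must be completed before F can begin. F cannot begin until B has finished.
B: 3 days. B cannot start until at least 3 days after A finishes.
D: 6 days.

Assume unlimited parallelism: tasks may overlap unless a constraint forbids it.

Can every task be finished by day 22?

No

Nothing blocks D, so it runs from day 0 to day 6.
A cannot begin until its own release at day 3. It runs from day 3 to 3 + 3 = day 6.
E needs all of D (finishes day 6); A (finishes day 6). That puts its earliest start at day 6; it finishes at 6 + 4 = day 10.
C waits on A (finishes day 6), so it starts at day 6 and finishes at 6 + 7 = day 13.
B waits on A (finishes day 6, plus 3-day gap → day 9), so it starts at day 9 and finishes at 9 + 3 = day 12.
F needs all of E (finishes day 10); B (finishes day 12). That puts its earliest start at day 12; it finishes at 12 + 5 = day 17.
G has to wait for F (finishes day 17); A (finishes day 6). The latest of these is day 17, so G runs day 17 to 17 + 6 = day 23.
The earliest everything can be done is day 23, which is after the deadline of 22, so it is not possible.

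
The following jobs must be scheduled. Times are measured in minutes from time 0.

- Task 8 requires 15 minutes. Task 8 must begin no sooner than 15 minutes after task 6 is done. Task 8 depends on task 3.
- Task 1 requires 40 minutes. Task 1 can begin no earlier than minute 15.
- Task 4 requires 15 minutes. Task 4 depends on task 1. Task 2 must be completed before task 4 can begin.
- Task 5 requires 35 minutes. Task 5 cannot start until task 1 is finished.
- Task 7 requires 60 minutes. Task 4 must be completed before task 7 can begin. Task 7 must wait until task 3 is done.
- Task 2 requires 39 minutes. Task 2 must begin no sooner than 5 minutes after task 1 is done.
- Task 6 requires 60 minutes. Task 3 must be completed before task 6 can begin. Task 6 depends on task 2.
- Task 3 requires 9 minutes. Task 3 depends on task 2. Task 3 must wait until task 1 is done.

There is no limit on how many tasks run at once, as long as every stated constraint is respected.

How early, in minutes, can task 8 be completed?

After its own release at minute 15, task 1 can start at minute 15 and finishes at minute 55.
After task 1 (finishes minute 55, plus 5-minute gap → minute 60), task 2 can start at minute 60 and finishes at minute 99.
Task 3 has to wait for task 2 (finishes minute 99); task 1 (finishes minute 55). The latest of these is minute 99, so task 3 runs minute 99 to 99 + 9 = minute 108.
Task 6 has to wait for task 3 (finishes minute 108); task 2 (finishes minute 99). The latest of these is minute 108, so task 6 runs minute 108 to 108 + 60 = minute 168.
Task 8 has to wait for task 6 (finishes minute 168, plus 15-minute gap → minute 183); task 3 (finishes minute 108). The latest of these is minute 183, so task 8 runs minute 183 to 183 + 15 = minute 198.

198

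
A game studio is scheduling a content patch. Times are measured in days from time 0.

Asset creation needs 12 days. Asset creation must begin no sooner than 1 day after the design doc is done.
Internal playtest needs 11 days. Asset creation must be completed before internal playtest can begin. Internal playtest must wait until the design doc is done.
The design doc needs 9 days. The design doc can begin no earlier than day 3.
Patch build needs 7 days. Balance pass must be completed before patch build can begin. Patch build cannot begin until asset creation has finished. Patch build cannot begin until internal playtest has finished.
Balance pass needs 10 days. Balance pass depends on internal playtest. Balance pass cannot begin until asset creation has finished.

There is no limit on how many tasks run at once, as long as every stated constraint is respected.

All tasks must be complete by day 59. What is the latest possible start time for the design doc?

Patch build must finish by day 59; it takes 7 days, so it must start by 59 − 7 = day 52.
Balance pass has to be done before patch build (must start by day 52). That means finishing by day 52, i.e. starting by 52 − 10 = day 42.
For internal playtest: balance pass (must start by day 42); patch build (must start by day 52). The most restrictive is day 42; with an 11-day duration, internal playtest must start by day 31.
Asset creation feeds internal playtest (must start by day 31); balance pass (must start by day 42); patch build (must start by day 52). Taking the minimum, asset creation must finish by day 31 and start by 31 − 12 = day 19.
The design doc must finish in time for asset creation (must start by day 19, minus 1-day gap → day 18); internal playtest (must start by day 31). The tightest is day 18, so the design doc must start by 18 − 9 = day 9.

9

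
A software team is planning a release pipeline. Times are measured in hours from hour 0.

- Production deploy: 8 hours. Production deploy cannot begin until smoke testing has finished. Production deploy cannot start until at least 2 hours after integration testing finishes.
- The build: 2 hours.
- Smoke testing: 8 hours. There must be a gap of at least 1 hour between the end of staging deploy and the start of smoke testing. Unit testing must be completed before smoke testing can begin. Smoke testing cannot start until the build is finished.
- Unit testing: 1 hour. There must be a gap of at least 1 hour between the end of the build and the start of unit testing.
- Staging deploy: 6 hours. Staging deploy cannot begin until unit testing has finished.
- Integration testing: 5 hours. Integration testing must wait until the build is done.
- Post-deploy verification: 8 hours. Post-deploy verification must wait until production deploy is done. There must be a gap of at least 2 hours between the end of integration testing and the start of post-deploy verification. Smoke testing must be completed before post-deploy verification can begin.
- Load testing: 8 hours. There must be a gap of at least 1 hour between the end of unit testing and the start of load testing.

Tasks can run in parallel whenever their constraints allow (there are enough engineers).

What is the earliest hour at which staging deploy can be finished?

10

The build has no prerequisites, so it starts at hour 0 and finishes at hour 2.
Unit testing cannot begin until the build (finishes hour 2, plus 1-hour gap → hour 3). It runs from hour 3 to 3 + 1 = hour 4.
After unit testing (finishes hour 4), staging deploy can start at hour 4 and finishes at hour 10.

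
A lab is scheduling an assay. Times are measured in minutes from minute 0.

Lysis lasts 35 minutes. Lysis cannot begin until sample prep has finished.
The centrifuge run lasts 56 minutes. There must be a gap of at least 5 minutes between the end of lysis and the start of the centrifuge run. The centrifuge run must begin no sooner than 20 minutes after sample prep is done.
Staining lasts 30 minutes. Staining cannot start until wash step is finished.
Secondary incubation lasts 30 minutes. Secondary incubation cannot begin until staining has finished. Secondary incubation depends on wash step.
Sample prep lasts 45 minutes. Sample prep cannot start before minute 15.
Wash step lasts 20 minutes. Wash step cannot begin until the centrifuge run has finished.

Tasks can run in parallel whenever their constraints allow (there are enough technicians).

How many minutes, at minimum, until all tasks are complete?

236

After its own release at minute 15, sample prep can start at minute 15 and finishes at minute 60.
Lysis waits on sample prep (finishes minute 60), so it starts at minute 60 and finishes at 60 + 35 = minute 95.
The centrifuge run cannot start until lysis (finishes minute 95, plus 5-minute gap → minute 100); sample prep (finishes minute 60, plus 20-minute gap → minute 80). The controlling bound is minute 100, so the centrifuge run finishes at 100 + 56 = minute 156.
Wash step waits on the centrifuge run (finishes minute 156), so it starts at minute 156 and finishes at 156 + 20 = minute 176.
After wash step (finishes minute 176), staining can start at minute 176 and finishes at minute 206.
Secondary incubation cannot start until staining (finishes minute 206); wash step (finishes minute 176). The controlling bound is minute 206, so secondary incubation finishes at 206 + 30 = minute 236.
All tasks are finished once the last one completes. Finish times: Sample prep at 60, Lysis at 95, The centrifuge run at 156, Wash step at 176, Staining at 206, Secondary incubation at 236. The latest is minute 236.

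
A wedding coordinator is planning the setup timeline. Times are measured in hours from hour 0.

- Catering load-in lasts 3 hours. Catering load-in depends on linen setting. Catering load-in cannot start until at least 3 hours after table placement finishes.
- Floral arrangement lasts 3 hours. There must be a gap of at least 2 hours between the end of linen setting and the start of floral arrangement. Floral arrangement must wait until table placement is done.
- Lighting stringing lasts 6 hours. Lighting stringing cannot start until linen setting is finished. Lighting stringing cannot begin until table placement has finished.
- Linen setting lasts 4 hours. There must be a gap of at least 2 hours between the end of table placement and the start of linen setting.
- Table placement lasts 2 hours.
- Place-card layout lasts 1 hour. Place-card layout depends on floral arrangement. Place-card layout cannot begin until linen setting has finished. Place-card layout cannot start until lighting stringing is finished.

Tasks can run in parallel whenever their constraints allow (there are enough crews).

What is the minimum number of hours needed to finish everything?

Table placement has no prerequisites, so it starts at hour 0 and finishes at hour 2.
After table placement (finishes hour 2, plus 2-hour gap → hour 4), linen setting can start at hour 4 and finishes at hour 8.
Catering load-in needs all of linen setting (finishes hour 8); table placement (finishes hour 2, plus 3-hour gap → hour 5). That puts its earliest start at hour 8; it finishes at 8 + 3 = hour 11.
Lighting stringing cannot start until linen setting (finishes hour 8); table placement (finishes hour 2). The controlling bound is hour 8, so lighting stringing finishes at 8 + 6 = hour 14.
For floral arrangement: linen setting (finishes hour 8, plus 2-hour gap → hour 10); table placement (finishes hour 2). Taking the maximum gives a start of hour 10, and it finishes at 10 + 3 = hour 13.
For place-card layout: floral arrangement (finishes hour 13); linen setting (finishes hour 8); lighting stringing (finishes hour 14). Taking the maximum gives a start of hour 14, and it finishes at 14 + 1 = hour 15.
All tasks are finished once the last one completes. Finish times: Table placement at 2, Linen setting at 8, Floral arrangement at 13, Lighting stringing at 14, Catering load-in at 11, Place-card layout at 15. The latest is hour 15.

15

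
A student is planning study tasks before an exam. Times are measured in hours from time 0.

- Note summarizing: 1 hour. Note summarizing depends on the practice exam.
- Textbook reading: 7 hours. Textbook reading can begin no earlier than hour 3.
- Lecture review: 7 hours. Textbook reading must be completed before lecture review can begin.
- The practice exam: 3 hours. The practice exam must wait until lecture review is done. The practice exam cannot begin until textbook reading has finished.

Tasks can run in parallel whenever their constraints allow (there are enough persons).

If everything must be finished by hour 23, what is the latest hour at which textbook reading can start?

5

Note summarizing must finish by hour 23; it takes 1 hour, so it must start by 23 − 1 = hour 22.
The practice exam feeds into note summarizing (must start by hour 22); so the practice exam must finish by hour 22 and therefore start by hour 19.
Lecture review has to be done before the practice exam (must start by hour 19). That means finishing by hour 19, i.e. starting by 19 − 7 = hour 12.
Textbook reading feeds lecture review (must start by hour 12); the practice exam (must start by hour 19). Taking the minimum, textbook reading must finish by hour 12 and start by 12 − 7 = hour 5.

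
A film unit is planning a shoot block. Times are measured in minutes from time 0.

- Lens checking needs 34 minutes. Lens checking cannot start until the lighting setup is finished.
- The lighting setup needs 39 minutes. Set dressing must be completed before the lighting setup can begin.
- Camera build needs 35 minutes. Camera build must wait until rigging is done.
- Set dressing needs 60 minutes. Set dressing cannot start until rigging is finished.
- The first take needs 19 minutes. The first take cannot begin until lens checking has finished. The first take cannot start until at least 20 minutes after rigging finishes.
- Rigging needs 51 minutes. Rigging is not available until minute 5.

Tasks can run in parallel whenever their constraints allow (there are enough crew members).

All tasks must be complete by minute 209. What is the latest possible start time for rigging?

Nothing follows the first take; the deadline of minute 209 is its only limit. It must start by 209 − 19 = minute 190.
Lens checking must finish before the first take (must start by minute 190). With a 34-minute duration, lens checking must start by 190 − 34 = minute 156.
The lighting setup has to be done before lens checking (must start by minute 156). That means finishing by minute 156, i.e. starting by 156 − 39 = minute 117.
Set dressing must finish before the lighting setup (must start by minute 117). With a 60-minute duration, set dressing must start by 117 − 60 = minute 57.
Nothing follows camera build; the deadline of minute 209 is its only limit. It must start by 209 − 35 = minute 174.
For rigging: set dressing (must start by minute 57); camera build (must start by minute 174); the first take (must start by minute 190, minus 20-minute gap → minute 170). The most restrictive is minute 57; with a 51-minute duration, rigging must start by minute 6.

6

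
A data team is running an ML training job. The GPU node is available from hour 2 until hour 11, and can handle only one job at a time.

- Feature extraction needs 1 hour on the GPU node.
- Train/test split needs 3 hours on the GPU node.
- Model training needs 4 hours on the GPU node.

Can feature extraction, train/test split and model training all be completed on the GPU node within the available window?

The GPU node window is 11 − 2 = 9 hours.
Running back to back, the jobs need 1 + 3 + 4 = 8 hours on the GPU node.
Since 8 ≤ 9, they fit within the window.

Yes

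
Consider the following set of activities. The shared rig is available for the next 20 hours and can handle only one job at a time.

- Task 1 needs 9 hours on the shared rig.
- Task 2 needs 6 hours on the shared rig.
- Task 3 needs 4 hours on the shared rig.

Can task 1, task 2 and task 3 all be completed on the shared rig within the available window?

Running back to back, the jobs need 9 + 6 + 4 = 19 hours on the shared rig.
Since 19 ≤ 20, they fit within the window.

Yes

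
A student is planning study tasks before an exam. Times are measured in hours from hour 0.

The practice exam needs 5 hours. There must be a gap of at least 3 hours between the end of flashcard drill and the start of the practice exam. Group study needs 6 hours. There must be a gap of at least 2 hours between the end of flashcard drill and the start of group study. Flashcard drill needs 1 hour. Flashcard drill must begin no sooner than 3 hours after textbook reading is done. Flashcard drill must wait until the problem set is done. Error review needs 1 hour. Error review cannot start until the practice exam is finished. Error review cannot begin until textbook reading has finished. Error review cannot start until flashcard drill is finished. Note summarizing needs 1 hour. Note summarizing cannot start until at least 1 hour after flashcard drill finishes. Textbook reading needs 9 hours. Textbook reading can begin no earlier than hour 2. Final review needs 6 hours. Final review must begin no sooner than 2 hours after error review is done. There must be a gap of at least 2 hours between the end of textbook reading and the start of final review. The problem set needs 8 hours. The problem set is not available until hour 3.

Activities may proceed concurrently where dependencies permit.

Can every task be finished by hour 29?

The problem set cannot begin until its own release at hour 3. It runs from hour 3 to 3 + 8 = hour 11.
Textbook reading waits on its own release at hour 2, so it starts at hour 2 and finishes at 2 + 9 = hour 11.
Flashcard drill needs all of textbook reading (finishes hour 11, plus 3-hour gap → hour 14); the problem set (finishes hour 11). That puts its earliest start at hour 14; it finishes at 14 + 1 = hour 15.
Note summarizing cannot begin until flashcard drill (finishes hour 15, plus 1-hour gap → hour 16). It runs from hour 16 to 16 + 1 = hour 17.
Group study cannot begin until flashcard drill (finishes hour 15, plus 2-hour gap → hour 17). It runs from hour 17 to 17 + 6 = hour 23.
The practice exam cannot begin until flashcard drill (finishes hour 15, plus 3-hour gap → hour 18). It runs from hour 18 to 18 + 5 = hour 23.
Error review cannot start until the practice exam (finishes hour 23); textbook reading (finishes hour 11); flashcard drill (finishes hour 15). The controlling bound is hour 23, so error review finishes at 23 + 1 = hour 24.
Final review needs all of error review (finishes hour 24, plus 2-hour gap → hour 26); textbook reading (finishes hour 11, plus 2-hour gap → hour 13). That puts its earliest start at hour 26; it finishes at 26 + 6 = hour 32.
The earliest everything can be done is hour 32, which is after the deadline of 29, so it is not possible.

No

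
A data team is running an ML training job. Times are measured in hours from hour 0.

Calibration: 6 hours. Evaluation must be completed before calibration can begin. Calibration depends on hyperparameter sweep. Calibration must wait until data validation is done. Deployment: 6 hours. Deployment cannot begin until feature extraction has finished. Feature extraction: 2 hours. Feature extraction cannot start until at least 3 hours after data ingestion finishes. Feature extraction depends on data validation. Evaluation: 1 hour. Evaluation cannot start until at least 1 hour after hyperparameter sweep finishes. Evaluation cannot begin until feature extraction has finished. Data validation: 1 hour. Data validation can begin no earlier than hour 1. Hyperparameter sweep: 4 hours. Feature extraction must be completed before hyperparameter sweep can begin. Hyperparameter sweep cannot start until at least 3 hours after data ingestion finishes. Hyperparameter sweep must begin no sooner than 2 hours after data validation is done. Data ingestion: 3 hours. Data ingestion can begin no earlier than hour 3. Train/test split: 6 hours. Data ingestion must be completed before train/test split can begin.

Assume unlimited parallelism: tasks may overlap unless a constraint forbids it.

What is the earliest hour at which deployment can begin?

11

Data validation cannot begin until its own release at hour 1. It runs from hour 1 to 1 + 1 = hour 2.
Data ingestion cannot begin until its own release at hour 3. It runs from hour 3 to 3 + 3 = hour 6.
For feature extraction: data ingestion (finishes hour 6, plus 3-hour gap → hour 9); data validation (finishes hour 2). Taking the maximum gives a start of hour 9, and it finishes at 9 + 2 = hour 11.
Deployment waits on feature extraction (finishes hour 11), so the earliest it can start is hour 11.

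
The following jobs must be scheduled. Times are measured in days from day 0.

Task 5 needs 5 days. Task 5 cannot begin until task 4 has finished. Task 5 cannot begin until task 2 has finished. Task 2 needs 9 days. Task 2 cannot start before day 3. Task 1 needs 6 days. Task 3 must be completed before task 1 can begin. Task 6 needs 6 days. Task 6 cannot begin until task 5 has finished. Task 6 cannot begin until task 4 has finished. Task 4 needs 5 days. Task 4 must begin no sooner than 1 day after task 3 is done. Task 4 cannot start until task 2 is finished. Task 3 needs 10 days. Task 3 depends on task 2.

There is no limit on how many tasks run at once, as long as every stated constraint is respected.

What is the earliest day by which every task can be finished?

Task 2 waits on its own release at day 3, so it starts at day 3 and finishes at 3 + 9 = day 12.
After task 2 (finishes day 12), task 3 can start at day 12 and finishes at day 22.
Task 4 cannot start until task 3 (finishes day 22, plus 1-day gap → day 23); task 2 (finishes day 12). The controlling bound is day 23, so task 4 finishes at 23 + 5 = day 28.
Task 5 needs all of task 4 (finishes day 28); task 2 (finishes day 12). That puts its earliest start at day 28; it finishes at 28 + 5 = day 33.
For task 6: task 5 (finishes day 33); task 4 (finishes day 28). Taking the maximum gives a start of day 33, and it finishes at 33 + 6 = day 39.
Task 1 waits on task 3 (finishes day 22), so it starts at day 22 and finishes at 22 + 6 = day 28.
All tasks are finished once the last one completes. Finish times: Task 1 at 28, Task 2 at 12, Task 3 at 22, Task 4 at 28, Task 5 at 33, Task 6 at 39. The latest is day 39.

39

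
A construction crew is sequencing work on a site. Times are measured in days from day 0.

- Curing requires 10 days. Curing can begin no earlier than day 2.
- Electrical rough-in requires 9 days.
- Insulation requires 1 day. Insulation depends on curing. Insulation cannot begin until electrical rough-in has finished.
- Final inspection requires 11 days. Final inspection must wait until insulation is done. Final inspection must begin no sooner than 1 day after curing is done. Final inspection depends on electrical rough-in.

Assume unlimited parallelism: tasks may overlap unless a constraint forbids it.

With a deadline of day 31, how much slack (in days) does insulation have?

Electrical rough-in has no prerequisites, so it starts at day 0 and finishes at day 9.
Curing waits on its own release at day 2, so it starts at day 2 and finishes at 2 + 10 = day 12.
Insulation has to wait for curing (finishes day 12); electrical rough-in (finishes day 9). The latest of these is day 12, so insulation runs day 12 to 12 + 1 = day 13.

Working backward from the deadline:
Final inspection must finish by day 31; it takes 11 days, so it must start by 31 − 11 = day 20.
Since final inspection (must start by day 20) depends on it, insulation must finish by day 20. Backing off its 1-day duration gives a latest start of day 19.
So insulation can start as early as day 12 and as late as day 19, giving 19 − 12 = 7 days of slack.

7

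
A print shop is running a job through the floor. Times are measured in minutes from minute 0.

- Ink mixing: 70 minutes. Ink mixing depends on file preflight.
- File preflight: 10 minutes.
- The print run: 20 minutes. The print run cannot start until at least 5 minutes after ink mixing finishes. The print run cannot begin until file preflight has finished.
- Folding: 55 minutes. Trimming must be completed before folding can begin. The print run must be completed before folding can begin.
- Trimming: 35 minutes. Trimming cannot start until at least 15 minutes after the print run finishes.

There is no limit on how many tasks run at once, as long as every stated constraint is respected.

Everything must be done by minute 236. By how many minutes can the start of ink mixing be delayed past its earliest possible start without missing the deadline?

26

Nothing blocks file preflight, so it runs from minute 0 to minute 10.
Ink mixing waits on file preflight (finishes minute 10), so it starts at minute 10 and finishes at 10 + 70 = minute 80.

Working backward from the deadline:
Folding must finish by minute 236; it takes 55 minutes, so it must start by 236 − 55 = minute 181.
Trimming must finish before folding (must start by minute 181). With a 35-minute duration, trimming must start by 181 − 35 = minute 146.
The print run feeds trimming (must start by minute 146, minus 15-minute gap → minute 131); folding (must start by minute 181). Taking the minimum, the print run must finish by minute 131 and start by 131 − 20 = minute 111.
Ink mixing must finish before the print run (must start by minute 111, minus 5-minute gap → minute 106). With a 70-minute duration, ink mixing must start by 106 − 70 = minute 36.
So ink mixing can start as early as minute 10 and as late as minute 36, giving 36 − 10 = 26 minutes of slack.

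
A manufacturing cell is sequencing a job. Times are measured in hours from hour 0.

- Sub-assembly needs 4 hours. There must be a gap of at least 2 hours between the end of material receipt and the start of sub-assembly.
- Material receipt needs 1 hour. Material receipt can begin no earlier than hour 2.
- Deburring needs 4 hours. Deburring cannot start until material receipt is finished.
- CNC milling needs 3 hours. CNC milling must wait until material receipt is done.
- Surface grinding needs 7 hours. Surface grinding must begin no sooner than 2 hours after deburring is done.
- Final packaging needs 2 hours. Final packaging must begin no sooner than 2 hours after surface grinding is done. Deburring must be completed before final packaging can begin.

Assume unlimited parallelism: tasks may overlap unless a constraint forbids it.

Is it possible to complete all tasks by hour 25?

Material receipt cannot begin until its own release at hour 2. It runs from hour 2 to 2 + 1 = hour 3.
Sub-assembly cannot begin until material receipt (finishes hour 3, plus 2-hour gap → hour 5). It runs from hour 5 to 5 + 4 = hour 9.
CNC milling cannot begin until material receipt (finishes hour 3). It runs from hour 3 to 3 + 3 = hour 6.
Deburring cannot begin until material receipt (finishes hour 3). It runs from hour 3 to 3 + 4 = hour 7.
After deburring (finishes hour 7, plus 2-hour gap → hour 9), surface grinding can start at hour 9 and finishes at hour 16.
Final packaging cannot start until surface grinding (finishes hour 16, plus 2-hour gap → hour 18); deburring (finishes hour 7). The controlling bound is hour 18, so final packaging finishes at 18 + 2 = hour 20.
Every task is finished by hour 20, which is no later than the deadline of 25, so the schedule is feasible.

Yes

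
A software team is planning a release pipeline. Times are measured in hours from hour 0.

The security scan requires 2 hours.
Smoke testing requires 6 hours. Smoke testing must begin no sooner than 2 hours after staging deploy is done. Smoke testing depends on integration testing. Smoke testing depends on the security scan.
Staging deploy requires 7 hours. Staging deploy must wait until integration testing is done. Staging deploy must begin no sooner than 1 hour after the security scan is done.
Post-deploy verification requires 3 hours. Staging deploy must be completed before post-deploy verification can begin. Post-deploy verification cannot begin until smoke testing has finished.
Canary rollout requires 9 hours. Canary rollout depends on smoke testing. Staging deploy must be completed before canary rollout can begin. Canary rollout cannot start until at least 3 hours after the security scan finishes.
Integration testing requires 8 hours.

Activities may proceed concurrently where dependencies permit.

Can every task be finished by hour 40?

The security scan can start immediately at hour 0; it finishes at hour 2.
Integration testing has no prerequisites, so it starts at hour 0 and finishes at hour 8.
For staging deploy: integration testing (finishes hour 8); the security scan (finishes hour 2, plus 1-hour gap → hour 3). Taking the maximum gives a start of hour 8, and it finishes at 8 + 7 = hour 15.
Smoke testing needs all of staging deploy (finishes hour 15, plus 2-hour gap → hour 17); integration testing (finishes hour 8); the security scan (finishes hour 2). That puts its earliest start at hour 17; it finishes at 17 + 6 = hour 23.
For post-deploy verification: staging deploy (finishes hour 15); smoke testing (finishes hour 23). Taking the maximum gives a start of hour 23, and it finishes at 23 + 3 = hour 26.
For canary rollout: smoke testing (finishes hour 23); staging deploy (finishes hour 15); the security scan (finishes hour 2, plus 3-hour gap → hour 5). Taking the maximum gives a start of hour 23, and it finishes at 23 + 9 = hour 32.
Every task is finished by hour 32, which is no later than the deadline of 40, so the schedule is feasible.

Yes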